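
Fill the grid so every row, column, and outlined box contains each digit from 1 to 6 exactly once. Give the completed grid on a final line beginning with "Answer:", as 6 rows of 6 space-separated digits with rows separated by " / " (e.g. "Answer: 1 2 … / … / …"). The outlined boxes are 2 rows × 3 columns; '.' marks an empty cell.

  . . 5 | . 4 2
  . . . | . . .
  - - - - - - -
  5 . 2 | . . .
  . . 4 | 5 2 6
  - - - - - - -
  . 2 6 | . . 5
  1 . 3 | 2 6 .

Step 1. [r2c3∈{1}] nothing but 1 survives at r2c3 ⇒ r2c3=1.
Step 2. [r2c6∈{3}] r2c6's peers cover all but 3. So r2c6=3.
Step 3. [r3c6∈{1,4}] r3c6 is the only open cell in col 6 admitting 1. So r3c6=1.
Step 4. [r3c2∈{3,6}] 6 has one home in row 3: r3c2 ⇒ r3c2=6.
Step 5. [r5c1∈{4}] r5c1 is down to just 4 ⇒ r5c1=4.
Step 6. [r5c5∈{1,3}] in col 5, 1 fits only at r5c5, so r5c5=1.
Step 7. [r2c4∈{6}] r2c4 has the single candidate 6 ⇒ r2c4=6.
Step 8. [r1c2∈{3}] r1c2's peers cover all but 3, so r1c2=3.
Step 9. [r3c4∈{3,4}] 4 has one home in row 3: r3c4. So r3c4=4.
Step 10. [r4c1∈{3}] r4c1's peers cover all but 3 ⇒ r4c1=3.
Step 11. [r2c1∈{2}] r2c1 has the single candidate 2 ⇒ r2c1=2.
Step 12. [r5c4∈{3}] r5c4's peers cover all but 3. So r5c4=3.
Step 13. [r4c2∈{1}] r4c2 has the single candidate 1, so r4c2=1.
Step 14. [r6c6∈{4}] r6c6 has the single candidate 4. So r6c6=4.
Step 15. [r3c5∈{3}] r3c5 has the single candidate 3. So r3c5=3.
Step 16. [r6c2∈{5}] r6c2 has the single candidate 5 ⇒ r6c2=5.
Step 17. [r2c2∈{4}] only 4 remains possible at r2c2, so r2c2=4.
Step 18. [r1c4∈{1}] nothing but 1 survives at r1c4, so r1c4=1.
Step 19. [r2c5∈{5}] nothing but 5 survives at r2c5. So r2c5=5.
Step 20. [r1c1∈{6}] r1c1's peers cover all but 6, so r1c1=6.

Answer: 6 3 5 1 4 2 / 2 4 1 6 5 3 / 5 6 2 4 3 1 / 3 1 4 5 2 6 / 4 2 6 3 1 5 / 1 5 3 2 6 4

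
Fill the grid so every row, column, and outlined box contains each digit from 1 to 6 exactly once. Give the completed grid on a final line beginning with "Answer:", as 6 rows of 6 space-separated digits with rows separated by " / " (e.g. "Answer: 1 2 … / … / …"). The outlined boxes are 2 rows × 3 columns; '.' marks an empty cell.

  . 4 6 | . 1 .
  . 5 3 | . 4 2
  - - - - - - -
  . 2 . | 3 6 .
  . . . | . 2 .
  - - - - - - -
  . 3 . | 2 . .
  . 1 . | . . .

Step 1. [r4c4∈{1,4,5}] in col 4, 1 fits only at r4c4, so r4c4=1.
Step 2. [r6c4∈{4,5,6}] r6c4 is the only open cell in col 4 admitting 4, so r6c4=4.
Step 3. [r5c5∈{5}] only 5 remains possible at r5c5, so r5c5=5.
Step 4. [r3c3∈{1,4,5}] 1 has one home in col 3: r3c3. So r3c3=1.
Step 5. [r4c1∈{3,4,5,6}] r4c1 is the only open cell in row 4 admitting 3. So r4c1=3.
Step 6. [r5c3∈{4}] only 4 remains possible at r5c3. So r5c3=4.
Step 7. [r4c3∈{5}] only 5 remains possible at r4c3. So r4c3=5.
Step 8. [r3c6∈{4,5}] 5 has one home in row 3: r3c6 ⇒ r3c6=5.
Step 9. [r6c1∈{2,5,6}] r6c1 is the only open cell in row 6 admitting 5 ⇒ r6c1=5.
Step 10. [r6c6∈{3,6}] in row 6, 6 fits only at r6c6. So r6c6=6.
Step 11. [r2c4∈{6}] nothing but 6 survives at r2c4. So r2c4=6.
Step 12. [r1c6∈{3}] r1c6's peers cover all but 3, so r1c6=3.
Step 13. [r6c3∈{2}] r6c3 is down to just 2. So r6c3=2.
Step 14. [r1c1∈{2}] r1c1 is down to just 2 ⇒ r1c1=2.
Step 15. [r3c1∈{4}] only 4 remains possible at r3c1 ⇒ r3c1=4.
Step 16. [r2c1∈{1}] nothing but 1 survives at r2c1, so r2c1=1.
Step 17. [r4c2∈{6}] r4c2 is down to just 6 ⇒ r4c2=6.
Step 18. [r5c1∈{6}] r5c1 is down to just 6 ⇒ r5c1=6.
Step 19. [r4c6∈{4}] nothing but 4 survives at r4c6 ⇒ r4c6=4.
Step 20. [r5c6∈{1}] r5c6 is down to just 1 ⇒ r5c6=1.
Step 21. [r6c5∈{3}] r6c5 is down to just 3, so r6c5=3.
Step 22. [r1c4∈{5}] nothing but 5 survives at r1c4. So r1c4=5.

Answer: 2 4 6 5 1 3 / 1 5 3 6 4 2 / 4 2 1 3 6 5 / 3 6 5 1 2 4 / 6 3 4 2 5 1 / 5 1 2 4 3 6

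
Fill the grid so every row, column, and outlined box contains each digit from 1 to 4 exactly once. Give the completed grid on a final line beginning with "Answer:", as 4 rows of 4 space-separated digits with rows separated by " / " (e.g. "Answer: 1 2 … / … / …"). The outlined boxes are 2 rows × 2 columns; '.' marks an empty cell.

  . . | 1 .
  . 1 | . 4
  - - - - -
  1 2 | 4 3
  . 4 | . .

Step 1. [r1c4∈{2}] nothing but 2 survives at r1c4 ⇒ r1c4=2.
Step 2. [r4c1∈{3}] nothing but 3 survives at r4c1. So r4c1=3.
Step 3. [r4c3∈{2}] r4c3 has the single candidate 2. So r4c3=2.
Step 4. [r1c1∈{4}] r1c1 is down to just 4 ⇒ r1c1=4.
Step 5. [r4c4∈{1}] only 1 remains possible at r4c4, so r4c4=1.
Step 6. [r2c1∈{2}] r2c1's peers cover all but 2 ⇒ r2c1=2.
Step 7. [r2c3∈{3}] r2c3 is down to just 3, so r2c3=3.
Step 8. [r1c2∈{3}] r1c2 has the single candidate 3 ⇒ r1c2=3.

Answer: 4 3 1 2 / 2 1 3 4 / 1 2 4 3 / 3 4 2 1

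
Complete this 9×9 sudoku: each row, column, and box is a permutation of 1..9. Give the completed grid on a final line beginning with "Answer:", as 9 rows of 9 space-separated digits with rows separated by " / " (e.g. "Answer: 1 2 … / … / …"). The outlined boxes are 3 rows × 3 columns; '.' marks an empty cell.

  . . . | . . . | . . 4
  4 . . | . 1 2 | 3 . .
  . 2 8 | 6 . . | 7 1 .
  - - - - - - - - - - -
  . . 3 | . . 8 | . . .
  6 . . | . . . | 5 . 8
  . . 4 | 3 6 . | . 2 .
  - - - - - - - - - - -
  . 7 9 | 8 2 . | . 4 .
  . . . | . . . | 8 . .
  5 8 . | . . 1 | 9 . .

Step 1. [r8c2∈{1,3,4,6}] 4 has one home in col 2: r8c2 ⇒ r8c2=4.
Step 2. [r1c2∈{1,3,5,6,9}] 3 has one home in col 2: r1c2, so r1c2=3.
Step 3. [r3c1∈{9}] nothing but 9 survives at r3c1 ⇒ r3c1=9.
Step 4. [r3c9∈{5}] r3c9's peers cover all but 5. So r3c9=5.
Step 5. [r7c6∈{3,5,6}] r7c6 is the only open cell in row 7 admitting 5. So r7c6=5.
Step 6. [r6c7∈{1}] r6c7's peers cover all but 1, so r6c7=1.
Step 7. [r7c7∈{6}] r7c7's peers cover all but 6, so r7c7=6.
Step 8. [r2c2∈{5,6}] in col 2, 6 fits only at r2c2, so r2c2=6.
Step 9. [r2c9∈{9}] r2c9's peers cover all but 9. So r2c9=9.
Step 10. [r6c9∈{7}] r6c9 has the single candidate 7, so r6c9=7.
Step 11. [r6c6∈{9}] r6c6 has the single candidate 9. So r6c6=9.
Step 12. [r1c6∈{7}] r1c6's peers cover all but 7 ⇒ r1c6=7.
Step 13. [r5c6∈{4}] r5c6's peers cover all but 4, so r5c6=4.
Step 14. [r5c5∈{7}] r5c5 has the single candidate 7 ⇒ r5c5=7.
Step 15. [r1c1∈{1}] r1c1's peers cover all but 1, so r1c1=1.
Step 16. [r8c3∈{1,2,6}] 1 has one home in box 7: r8c3, so r8c3=1.
Step 17. [r2c4∈{5}] only 5 remains possible at r2c4. So r2c4=5.
Step 18. [r5c8∈{3,9}] in row 5, 3 fits only at r5c8 ⇒ r5c8=3.
Step 19. [r5c3∈{2}] r5c3's peers cover all but 2. So r5c3=2.
Step 20. [r5c2∈{1,9}] row 5 places 9 nowhere but r5c2, so r5c2=9.
Step 21. [r1c4∈{9}] r1c4's peers cover all but 9, so r1c4=9.
Step 22. [r9c8∈{7}] r9c8's peers cover all but 7 ⇒ r9c8=7.
Step 23. [r9c9∈{2,3}] in row 9, 2 fits only at r9c9 ⇒ r9c9=2.
Step 24. [r8c9∈{3}] r8c9's peers cover all but 3. So r8c9=3.
Step 25. [r4c2∈{1,5}] in col 2, 1 fits only at r4c2 ⇒ r4c2=1.
Step 26. [r1c8∈{6,8}] across row 1, 6 lands solely at r1c8. So r1c8=6.
Step 27. [r3c5∈{3,4}] 4 has one home in row 3: r3c5 ⇒ r3c5=4.
Step 28. [r7c1∈{3}] r7c1's peers cover all but 3, so r7c1=3.
Step 29. [r2c8∈{8}] only 8 remains possible at r2c8 ⇒ r2c8=8.
Step 30. [r8c4∈{7}] r8c4's peers cover all but 7 ⇒ r8c4=7.
Step 31. [r4c8∈{9}] r4c8 is down to just 9. So r4c8=9.
Step 32. [r4c4∈{2}] r4c4 has the single candidate 2 ⇒ r4c4=2.
Step 33. [r4c7∈{4}] r4c7 has the single candidate 4 ⇒ r4c7=4.
Step 34. [r1c3∈{5}] only 5 remains possible at r1c3. So r1c3=5.
Step 35. [r4c9∈{6}] r4c9 is down to just 6. So r4c9=6.
Step 36. [r9c4∈{4}] r9c4's peers cover all but 4, so r9c4=4.
Step 37. [r9c5∈{3}] only 3 remains possible at r9c5. So r9c5=3.
Step 38. [r4c1∈{7}] r4c1's peers cover all but 7, so r4c1=7.
Step 39. [r8c6∈{6}] only 6 remains possible at r8c6, so r8c6=6.
Step 40. [r2c3∈{7}] r2c3's peers cover all but 7 ⇒ r2c3=7.
Step 41. [r8c5∈{9}] r8c5 has the single candidate 9 ⇒ r8c5=9.
Step 42. [r8c1∈{2}] nothing but 2 survives at r8c1. So r8c1=2.
Step 43. [r5c4∈{1}] nothing but 1 survives at r5c4, so r5c4=1.
Step 44. [r3c6∈{3}] r3c6 is down to just 3, so r3c6=3.
Step 45. [r6c2∈{5}] only 5 remains possible at r6c2. So r6c2=5.
Step 46. [r4c5∈{5}] only 5 remains possible at r4c5, so r4c5=5.
Step 47. [r1c5∈{8}] r1c5 is down to just 8, so r1c5=8.
Step 48. [r8c8∈{5}] r8c8 has the single candidate 5. So r8c8=5.
Step 49. [r7c9∈{1}] r7c9's peers cover all but 1 ⇒ r7c9=1.
Step 50. [r9c3∈{6}] nothing but 6 survives at r9c3, so r9c3=6.
Step 51. [r1c7∈{2}] r1c7 has the single candidate 2. So r1c7=2.
Step 52. [r6c1∈{8}] r6c1's peers cover all but 8 ⇒ r6c1=8.

Answer: 1 3 5 9 8 7 2 6 4 / 4 6 7 5 1 2 3 8 9 / 9 2 8 6 4 3 7 1 5 / 7 1 3 2 5 8 4 9 6 / 6 9 2 1 7 4 5 3 8 / 8 5 4 3 6 9 1 2 7 / 3 7 9 8 2 5 6 4 1 / 2 4 1 7 9 6 8 5 3 / 5 8 6 4 3 1 9 7 2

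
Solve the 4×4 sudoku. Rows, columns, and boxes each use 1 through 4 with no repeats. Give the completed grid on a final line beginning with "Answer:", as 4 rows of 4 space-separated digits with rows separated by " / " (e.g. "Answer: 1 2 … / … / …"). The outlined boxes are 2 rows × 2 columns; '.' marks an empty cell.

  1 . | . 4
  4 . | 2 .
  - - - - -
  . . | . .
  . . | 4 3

Step 1. [r1c2∈{2,3}] in row 1, 2 fits only at r1c2. So r1c2=2.
Step 2. [r3c4∈{1,2}] 2 has one home in col 4: r3c4. So r3c4=2.
Step 3. [r3c2∈{1,3,4}] r3c2 is the only open cell in row 3 admitting 4, so r3c2=4.
Step 4. [r2c4∈{1}] r2c4's peers cover all but 1 ⇒ r2c4=1.
Step 5. [r4c2∈{1}] only 1 remains possible at r4c2, so r4c2=1.
Step 6. [r4c1∈{2}] only 2 remains possible at r4c1. So r4c1=2.
Step 7. [r2c2∈{3}] r2c2 has the single candidate 3 ⇒ r2c2=3.
Step 8. [r1c3∈{3}] r1c3 is down to just 3, so r1c3=3.
Step 9. [r3c3∈{1}] r3c3 is down to just 1. So r3c3=1.
Step 10. [r3c1∈{3}] nothing but 3 survives at r3c1, so r3c1=3.

Answer: 1 2 3 4 / 4 3 2 1 / 3 4 1 2 / 2 1 4 3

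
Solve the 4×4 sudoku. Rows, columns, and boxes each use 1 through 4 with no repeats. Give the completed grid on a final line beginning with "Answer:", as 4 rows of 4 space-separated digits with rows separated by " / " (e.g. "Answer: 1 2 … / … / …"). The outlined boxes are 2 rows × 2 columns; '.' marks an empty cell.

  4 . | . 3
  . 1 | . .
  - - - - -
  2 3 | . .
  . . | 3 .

Step 1. [r4c4∈{1,2,4}] row 4 places 2 nowhere but r4c4 ⇒ r4c4=2.
Step 2. [r2c4∈{4}] r2c4 has the single candidate 4. So r2c4=4.
Step 3. [r1c3∈{1,2}] 1 has one home in row 1: r1c3. So r1c3=1.
Step 4. [r1c2∈{2}] nothing but 2 survives at r1c2 ⇒ r1c2=2.
Step 5. [r2c1∈{3}] r2c1's peers cover all but 3 ⇒ r2c1=3.
Step 6. [r3c4∈{1}] only 1 remains possible at r3c4 ⇒ r3c4=1.
Step 7. [r2c3∈{2}] r2c3 is down to just 2. So r2c3=2.
Step 8. [r4c1∈{1}] nothing but 1 survives at r4c1, so r4c1=1.
Step 9. [r4c2∈{4}] nothing but 4 survives at r4c2. So r4c2=4.
Step 10. [r3c3∈{4}] nothing but 4 survives at r3c3. So r3c3=4.

Answer: 4 2 1 3 / 3 1 2 4 / 2 3 4 1 / 1 4 3 2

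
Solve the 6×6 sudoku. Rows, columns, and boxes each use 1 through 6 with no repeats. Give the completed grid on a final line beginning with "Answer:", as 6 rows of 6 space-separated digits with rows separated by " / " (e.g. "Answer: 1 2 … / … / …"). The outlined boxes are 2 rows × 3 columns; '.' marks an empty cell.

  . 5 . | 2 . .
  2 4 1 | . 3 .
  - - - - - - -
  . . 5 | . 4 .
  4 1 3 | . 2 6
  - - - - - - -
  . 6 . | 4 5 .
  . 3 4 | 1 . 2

Step 1. [r3c6∈{1,3}] 1 has one home in row 3: r3c6 ⇒ r3c6=1.
Step 2. [r1c3∈{6}] r1c3 has the single candidate 6. So r1c3=6.
Step 3. [r2c6∈{5}] only 5 remains possible at r2c6, so r2c6=5.
Step 4. [r5c6∈{3}] nothing but 3 survives at r5c6. So r5c6=3.
Step 5. [r3c4∈{3}] only 3 remains possible at r3c4 ⇒ r3c4=3.
Step 6. [r1c6∈{4}] only 4 remains possible at r1c6 ⇒ r1c6=4.
Step 7. [r5c3∈{2}] only 2 remains possible at r5c3. So r5c3=2.
Step 8. [r2c4∈{6}] r2c4's peers cover all but 6 ⇒ r2c4=6.
Step 9. [r5c1∈{1}] r5c1 has the single candidate 1, so r5c1=1.
Step 10. [r3c1∈{6}] nothing but 6 survives at r3c1. So r3c1=6.
Step 11. [r1c1∈{3}] nothing but 3 survives at r1c1 ⇒ r1c1=3.
Step 12. [r6c5∈{6}] only 6 remains possible at r6c5. So r6c5=6.
Step 13. [r3c2∈{2}] r3c2's peers cover all but 2. So r3c2=2.
Step 14. [r1c5∈{1}] r1c5 is down to just 1 ⇒ r1c5=1.
Step 15. [r4c4∈{5}] r4c4's peers cover all but 5 ⇒ r4c4=5.
Step 16. [r6c1∈{5}] only 5 remains possible at r6c1. So r6c1=5.

Answer: 3 5 6 2 1 4 / 2 4 1 6 3 5 / 6 2 5 3 4 1 / 4 1 3 5 2 6 / 1 6 2 4 5 3 / 5 3 4 1 6 2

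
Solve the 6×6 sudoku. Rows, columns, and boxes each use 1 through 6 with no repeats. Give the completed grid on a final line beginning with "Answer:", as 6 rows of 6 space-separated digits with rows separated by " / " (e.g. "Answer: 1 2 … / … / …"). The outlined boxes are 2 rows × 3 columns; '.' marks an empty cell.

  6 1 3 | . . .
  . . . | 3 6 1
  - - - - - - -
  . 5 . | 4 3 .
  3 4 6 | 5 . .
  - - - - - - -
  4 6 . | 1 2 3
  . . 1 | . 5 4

Step 1. [r3c3∈{2}] only 2 remains possible at r3c3. So r3c3=2.
Step 2. [r6c1∈{2}] only 2 remains possible at r6c1 ⇒ r6c1=2.
Step 3. [r4c6∈{2}] r4c6 is down to just 2, so r4c6=2.
Step 4. [r2c3∈{4,5}] r2c3 is the only open cell in row 2 admitting 4 ⇒ r2c3=4.
Step 5. [r1c4∈{2}] nothing but 2 survives at r1c4 ⇒ r1c4=2.
Step 6. [r1c6∈{5}] r1c6 has the single candidate 5. So r1c6=5.
Step 7. [r1c5∈{4}] nothing but 4 survives at r1c5. So r1c5=4.
Step 8. [r2c2∈{2}] r2c2 is down to just 2. So r2c2=2.
Step 9. [r3c6∈{6}] r3c6 has the single candidate 6, so r3c6=6.
Step 10. [r4c5∈{1}] r4c5 has the single candidate 1, so r4c5=1.
Step 11. [r6c4∈{6}] r6c4 is down to just 6 ⇒ r6c4=6.
Step 12. [r3c1∈{1}] r3c1 is down to just 1, so r3c1=1.
Step 13. [r6c2∈{3}] r6c2 has the single candidate 3. So r6c2=3.
Step 14. [r2c1∈{5}] only 5 remains possible at r2c1. So r2c1=5.
Step 15. [r5c3∈{5}] only 5 remains possible at r5c3 ⇒ r5c3=5.

Answer: 6 1 3 2 4 5 / 5 2 4 3 6 1 / 1 5 2 4 3 6 / 3 4 6 5 1 2 / 4 6 5 1 2 3 / 2 3 1 6 5 4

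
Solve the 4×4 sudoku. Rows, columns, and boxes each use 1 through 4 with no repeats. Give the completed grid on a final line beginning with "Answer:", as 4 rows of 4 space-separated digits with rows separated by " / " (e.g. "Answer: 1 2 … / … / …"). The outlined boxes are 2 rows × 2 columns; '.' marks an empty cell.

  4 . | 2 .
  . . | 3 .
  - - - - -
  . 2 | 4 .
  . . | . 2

Step 1. [r2c2∈{1}] only 1 remains possible at r2c2, so r2c2=1.
Step 2. [r4c3∈{1}] r4c3's peers cover all but 1 ⇒ r4c3=1.
Step 3. [r4c1∈{3}] r4c1 has the single candidate 3. So r4c1=3.
Step 4. [r1c2∈{3}] r1c2's peers cover all but 3 ⇒ r1c2=3.
Step 5. [r2c4∈{4}] nothing but 4 survives at r2c4. So r2c4=4.
Step 6. [r1c4∈{1}] r1c4 has the single candidate 1 ⇒ r1c4=1.
Step 7. [r3c4∈{3}] r3c4's peers cover all but 3, so r3c4=3.
Step 8. [r4c2∈{4}] nothing but 4 survives at r4c2. So r4c2=4.
Step 9. [r3c1∈{1}] r3c1 is down to just 1, so r3c1=1.
Step 10. [r2c1∈{2}] r2c1 has the single candidate 2 ⇒ r2c1=2.

Answer: 4 3 2 1 / 2 1 3 4 / 1 2 4 3 / 3 4 1 2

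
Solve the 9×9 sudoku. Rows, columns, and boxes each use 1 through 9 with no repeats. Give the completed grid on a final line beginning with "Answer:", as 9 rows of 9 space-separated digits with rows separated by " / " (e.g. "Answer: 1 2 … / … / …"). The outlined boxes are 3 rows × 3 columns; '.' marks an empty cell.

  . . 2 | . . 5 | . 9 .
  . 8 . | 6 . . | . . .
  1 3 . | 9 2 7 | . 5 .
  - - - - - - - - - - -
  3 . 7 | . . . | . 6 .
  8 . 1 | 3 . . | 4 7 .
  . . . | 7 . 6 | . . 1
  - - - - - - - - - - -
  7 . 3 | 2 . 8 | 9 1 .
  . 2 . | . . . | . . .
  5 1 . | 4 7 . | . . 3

Step 1. [r9c6∈{9}] r9c6's peers cover all but 9 ⇒ r9c6=9.
Step 2. [r5c2∈{5,6,9}] across row 5, 6 lands solely at r5c2. So r5c2=6.
Step 3. [r7c2∈{4}] r7c2's peers cover all but 4. So r7c2=4.
Step 4. [r6c1∈{2,4,9}] in col 1, 2 fits only at r6c1 ⇒ r6c1=2.
Step 5. [r6c3∈{4,5,9}] in box 4, 4 fits only at r6c3, so r6c3=4.
Step 6. [r3c9∈{4,6,8}] 4 has one home in row 3: r3c9 ⇒ r3c9=4.
Step 7. [r3c7∈{6,8}] 8 has one home in row 3: r3c7, so r3c7=8.
Step 8. [r3c3∈{6}] only 6 remains possible at r3c3. So r3c3=6.
Step 9. [r9c7∈{2,6}] r9c7 is the only open cell in row 9 admitting 6 ⇒ r9c7=6.
Step 10. [r7c9∈{5}] r7c9 has the single candidate 5, so r7c9=5.
Step 11. [r5c5∈{5,9}] in row 5, 5 fits only at r5c5 ⇒ r5c5=5.
Step 12. [r8c7∈{7}] r8c7 has the single candidate 7. So r8c7=7.
Step 13. [r8c9∈{8}] r8c9 is down to just 8, so r8c9=8.
Step 14. [r1c1∈{4}] r1c1's peers cover all but 4 ⇒ r1c1=4.
Step 15. [r6c8∈{3,8}] col 8 places 8 nowhere but r6c8 ⇒ r6c8=8.
Step 16. [r2c8∈{2,3}] in col 8, 3 fits only at r2c8 ⇒ r2c8=3.
Step 17. [r1c7∈{1}] r1c7 has the single candidate 1. So r1c7=1.
Step 18. [r1c5∈{3,8}] across row 1, 3 lands solely at r1c5, so r1c5=3.
Step 19. [r4c5∈{1,4,8,9}] 8 has one home in col 5: r4c5. So r4c5=8.
Step 20. [r4c6∈{1,2,4}] row 4 places 4 nowhere but r4c6 ⇒ r4c6=4.
Step 21. [r8c1∈{6,9}] across col 1, 6 lands solely at r8c1 ⇒ r8c1=6.
Step 22. [r8c5∈{1}] r8c5 has the single candidate 1. So r8c5=1.
Step 23. [r2c7∈{2}] r2c7's peers cover all but 2. So r2c7=2.
Step 24. [r4c7∈{5}] r4c7 is down to just 5. So r4c7=5.
Step 25. [r5c9∈{2,9}] 9 has one home in row 5: r5c9, so r5c9=9.
Step 26. [r4c2∈{9}] nothing but 9 survives at r4c2, so r4c2=9.
Step 27. [r2c3∈{5,9}] row 2 places 5 nowhere but r2c3. So r2c3=5.
Step 28. [r1c9∈{6,7}] 6 has one home in row 1: r1c9 ⇒ r1c9=6.
Step 29. [r5c6∈{2}] r5c6 has the single candidate 2, so r5c6=2.
Step 30. [r7c5∈{6}] r7c5 has the single candidate 6 ⇒ r7c5=6.
Step 31. [r8c6∈{3}] nothing but 3 survives at r8c6, so r8c6=3.
Step 32. [r1c4∈{8}] nothing but 8 survives at r1c4, so r1c4=8.
Step 33. [r9c3∈{8}] r9c3 has the single candidate 8 ⇒ r9c3=8.
Step 34. [r4c4∈{1}] r4c4 has the single candidate 1 ⇒ r4c4=1.
Step 35. [r6c5∈{9}] r6c5's peers cover all but 9. So r6c5=9.
Step 36. [r1c2∈{7}] r1c2 has the single candidate 7 ⇒ r1c2=7.
Step 37. [r8c4∈{5}] r8c4's peers cover all but 5 ⇒ r8c4=5.
Step 38. [r2c6∈{1}] r2c6 has the single candidate 1 ⇒ r2c6=1.
Step 39. [r9c8∈{2}] r9c8's peers cover all but 2. So r9c8=2.
Step 40. [r4c9∈{2}] r4c9 is down to just 2, so r4c9=2.
Step 41. [r6c2∈{5}] only 5 remains possible at r6c2 ⇒ r6c2=5.
Step 42. [r8c8∈{4}] nothing but 4 survives at r8c8. So r8c8=4.
Step 43. [r2c1∈{9}] r2c1 is down to just 9 ⇒ r2c1=9.
Step 44. [r2c9∈{7}] r2c9 has the single candidate 7. So r2c9=7.
Step 45. [r2c5∈{4}] r2c5 is down to just 4 ⇒ r2c5=4.
Step 46. [r6c7∈{3}] r6c7's peers cover all but 3 ⇒ r6c7=3.
Step 47. [r8c3∈{9}] r8c3 is down to just 9, so r8c3=9.

Answer: 4 7 2 8 3 5 1 9 6 / 9 8 5 6 4 1 2 3 7 / 1 3 6 9 2 7 8 5 4 / 3 9 7 1 8 4 5 6 2 / 8 6 1 3 5 2 4 7 9 / 2 5 4 7 9 6 3 8 1 / 7 4 3 2 6 8 9 1 5 / 6 2 9 5 1 3 7 4 8 / 5 1 8 4 7 9 6 2 3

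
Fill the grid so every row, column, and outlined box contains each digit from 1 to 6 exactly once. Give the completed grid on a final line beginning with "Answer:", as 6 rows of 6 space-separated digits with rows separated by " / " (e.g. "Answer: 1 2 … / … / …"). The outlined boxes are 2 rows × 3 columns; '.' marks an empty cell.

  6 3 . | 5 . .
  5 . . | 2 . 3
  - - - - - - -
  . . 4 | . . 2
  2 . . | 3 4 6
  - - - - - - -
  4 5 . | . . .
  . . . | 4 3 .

Step 1. [r2c3∈{1}] only 1 remains possible at r2c3, so r2c3=1.
Step 2. [r5c6∈{1}] r5c6 is down to just 1, so r5c6=1.
Step 3. [r6c2∈{1,2,6}] 2 has one home in col 2: r6c2 ⇒ r6c2=2.
Step 4. [r3c4∈{1}] r3c4 has the single candidate 1, so r3c4=1.
Step 5. [r5c4∈{6}] r5c4 has the single candidate 6 ⇒ r5c4=6.
Step 6. [r5c5∈{2}] r5c5 is down to just 2 ⇒ r5c5=2.
Step 7. [r6c1∈{1}] r6c1's peers cover all but 1. So r6c1=1.
Step 8. [r3c5∈{5}] nothing but 5 survives at r3c5. So r3c5=5.
Step 9. [r2c2∈{4}] only 4 remains possible at r2c2 ⇒ r2c2=4.
Step 10. [r1c6∈{4}] r1c6 is down to just 4, so r1c6=4.
Step 11. [r6c3∈{6}] r6c3 is down to just 6 ⇒ r6c3=6.
Step 12. [r3c1∈{3}] r3c1's peers cover all but 3, so r3c1=3.
Step 13. [r4c2∈{1}] nothing but 1 survives at r4c2. So r4c2=1.
Step 14. [r2c5∈{6}] r2c5 is down to just 6, so r2c5=6.
Step 15. [r1c3∈{2}] only 2 remains possible at r1c3 ⇒ r1c3=2.
Step 16. [r3c2∈{6}] nothing but 6 survives at r3c2 ⇒ r3c2=6.
Step 17. [r4c3∈{5}] r4c3 is down to just 5 ⇒ r4c3=5.
Step 18. [r1c5∈{1}] nothing but 1 survives at r1c5. So r1c5=1.
Step 19. [r5c3∈{3}] r5c3 has the single candidate 3 ⇒ r5c3=3.
Step 20. [r6c6∈{5}] r6c6's peers cover all but 5, so r6c6=5.

Answer: 6 3 2 5 1 4 / 5 4 1 2 6 3 / 3 6 4 1 5 2 / 2 1 5 3 4 6 / 4 5 3 6 2 1 / 1 2 6 4 3 5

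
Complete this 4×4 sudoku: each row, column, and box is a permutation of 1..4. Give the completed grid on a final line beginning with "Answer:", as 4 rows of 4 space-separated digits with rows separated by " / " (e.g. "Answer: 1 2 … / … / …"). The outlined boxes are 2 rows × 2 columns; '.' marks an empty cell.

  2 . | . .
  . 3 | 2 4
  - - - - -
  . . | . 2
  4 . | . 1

Step 1. [r2c1∈{1}] r2c1's peers cover all but 1 ⇒ r2c1=1.
Step 2. [r4c3∈{3}] only 3 remains possible at r4c3, so r4c3=3.
Step 3. [r3c1∈{3}] r3c1 has the single candidate 3. So r3c1=3.
Step 4. [r4c2∈{2}] only 2 remains possible at r4c2 ⇒ r4c2=2.
Step 5. [r3c3∈{4}] nothing but 4 survives at r3c3, so r3c3=4.
Step 6. [r1c2∈{4}] r1c2's peers cover all but 4 ⇒ r1c2=4.
Step 7. [r3c2∈{1}] r3c2's peers cover all but 1, so r3c2=1.
Step 8. [r1c3∈{1}] nothing but 1 survives at r1c3, so r1c3=1.
Step 9. [r1c4∈{3}] r1c4 is down to just 3 ⇒ r1c4=3.

Answer: 2 4 1 3 / 1 3 2 4 / 3 1 4 2 / 4 2 3 1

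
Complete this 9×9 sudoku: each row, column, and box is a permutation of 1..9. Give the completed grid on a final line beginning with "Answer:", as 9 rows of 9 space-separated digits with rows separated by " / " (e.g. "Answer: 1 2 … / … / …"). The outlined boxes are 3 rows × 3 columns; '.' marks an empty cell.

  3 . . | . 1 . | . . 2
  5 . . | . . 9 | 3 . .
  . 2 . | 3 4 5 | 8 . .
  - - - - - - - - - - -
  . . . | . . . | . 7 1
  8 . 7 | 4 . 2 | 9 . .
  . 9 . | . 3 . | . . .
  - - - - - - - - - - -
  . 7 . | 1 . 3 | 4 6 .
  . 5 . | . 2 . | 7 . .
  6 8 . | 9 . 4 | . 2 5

Step 1. [r5c2∈{1,3,6}] row 5 places 1 nowhere but r5c2. So r5c2=1.
Step 2. [r4c5∈{5,6,8,9}] r4c5 is the only open cell in row 4 admitting 9, so r4c5=9.
Step 3. [r3c1∈{1,7,9}] across col 1, 7 lands solely at r3c1. So r3c1=7.
Step 4. [r8c1∈{1,4,9}] 1 has one home in col 1: r8c1 ⇒ r8c1=1.
Step 5. [r8c3∈{3,4,9}] r8c3 is the only open cell in row 8 admitting 4 ⇒ r8c3=4.
Step 6. [r2c9∈{4,6,7}] across col 9, 7 lands solely at r2c9. So r2c9=7.
Step 7. [r6c9∈{4,6,8}] col 9 places 4 nowhere but r6c9, so r6c9=4.
Step 8. [r6c1∈{2}] r6c1 has the single candidate 2 ⇒ r6c1=2.
Step 9. [r6c8∈{5,8}] 8 has one home in box 6: r6c8. So r6c8=8.
Step 10. [r4c2∈{3,4,6}] 3 has one home in col 2: r4c2 ⇒ r4c2=3.
Step 11. [r4c7∈{2,5,6}] row 4 places 2 nowhere but r4c7, so r4c7=2.
Step 12. [r7c1∈{9}] r7c1's peers cover all but 9, so r7c1=9.
Step 13. [r2c4∈{2,6,8}] in row 2, 2 fits only at r2c4. So r2c4=2.
Step 14. [r6c6∈{1,6,7}] in row 6, 1 fits only at r6c6 ⇒ r6c6=1.
Step 15. [r6c4∈{5,6,7}] 7 has one home in row 6: r6c4 ⇒ r6c4=7.
Step 16. [r4c4∈{5,6,8}] across col 4, 5 lands solely at r4c4, so r4c4=5.
Step 17. [r4c3∈{6}] r4c3 is down to just 6. So r4c3=6.
Step 18. [r3c9∈{6,9}] r3c9 is the only open cell in row 3 admitting 6, so r3c9=6.
Step 19. [r8c9∈{3,8,9}] r8c9 is the only open cell in col 9 admitting 9, so r8c9=9.
Step 20. [r5c8∈{3,5}] row 5 places 5 nowhere but r5c8 ⇒ r5c8=5.
Step 21. [r1c6∈{6,7,8}] in row 1, 7 fits only at r1c6. So r1c6=7.
Step 22. [r8c6∈{6,8}] 6 has one home in col 6: r8c6. So r8c6=6.
Step 23. [r1c4∈{6,8}] in col 4, 6 fits only at r1c4 ⇒ r1c4=6.
Step 24. [r1c2∈{4}] nothing but 4 survives at r1c2 ⇒ r1c2=4.
Step 25. [r2c5∈{8}] r2c5's peers cover all but 8. So r2c5=8.
Step 26. [r1c8∈{9}] r1c8 is down to just 9, so r1c8=9.
Step 27. [r3c8∈{1}] only 1 remains possible at r3c8, so r3c8=1.
Step 28. [r4c6∈{8}] r4c6 is down to just 8. So r4c6=8.
Step 29. [r7c3∈{2}] nothing but 2 survives at r7c3 ⇒ r7c3=2.
Step 30. [r2c8∈{4}] nothing but 4 survives at r2c8 ⇒ r2c8=4.
Step 31. [r1c7∈{5}] only 5 remains possible at r1c7. So r1c7=5.
Step 32. [r8c8∈{3}] r8c8's peers cover all but 3 ⇒ r8c8=3.
Step 33. [r9c7∈{1}] only 1 remains possible at r9c7, so r9c7=1.
Step 34. [r5c9∈{3}] r5c9 has the single candidate 3 ⇒ r5c9=3.
Step 35. [r9c3∈{3}] r9c3 has the single candidate 3 ⇒ r9c3=3.
Step 36. [r8c4∈{8}] r8c4 has the single candidate 8, so r8c4=8.
Step 37. [r6c7∈{6}] nothing but 6 survives at r6c7 ⇒ r6c7=6.
Step 38. [r5c5∈{6}] nothing but 6 survives at r5c5, so r5c5=6.
Step 39. [r7c5∈{5}] r7c5 is down to just 5 ⇒ r7c5=5.
Step 40. [r3c3∈{9}] r3c3's peers cover all but 9. So r3c3=9.
Step 41. [r4c1∈{4}] r4c1 is down to just 4, so r4c1=4.
Step 42. [r2c3∈{1}] r2c3 has the single candidate 1 ⇒ r2c3=1.
Step 43. [r7c9∈{8}] r7c9 has the single candidate 8, so r7c9=8.
Step 44. [r1c3∈{8}] r1c3 has the single candidate 8, so r1c3=8.
Step 45. [r2c2∈{6}] r2c2 is down to just 6 ⇒ r2c2=6.
Step 46. [r9c5∈{7}] r9c5 has the single candidate 7 ⇒ r9c5=7.
Step 47. [r6c3∈{5}] r6c3's peers cover all but 5, so r6c3=5.

Answer: 3 4 8 6 1 7 5 9 2 / 5 6 1 2 8 9 3 4 7 / 7 2 9 3 4 5 8 1 6 / 4 3 6 5 9 8 2 7 1 / 8 1 7 4 6 2 9 5 3 / 2 9 5 7 3 1 6 8 4 / 9 7 2 1 5 3 4 6 8 / 1 5 4 8 2 6 7 3 9 / 6 8 3 9 7 4 1 2 5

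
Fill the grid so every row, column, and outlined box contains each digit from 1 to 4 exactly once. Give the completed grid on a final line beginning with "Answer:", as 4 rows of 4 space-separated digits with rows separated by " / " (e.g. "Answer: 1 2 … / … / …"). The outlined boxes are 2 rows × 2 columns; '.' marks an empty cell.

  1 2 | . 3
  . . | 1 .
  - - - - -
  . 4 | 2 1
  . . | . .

Step 1. [r4c3∈{3,4}] 3 has one home in col 3: r4c3, so r4c3=3.
Step 2. [r2c1∈{3,4}] in col 1, 4 fits only at r2c1, so r2c1=4.
Step 3. [r1c3∈{4}] r1c3 is down to just 4. So r1c3=4.
Step 4. [r2c4∈{2}] nothing but 2 survives at r2c4, so r2c4=2.
Step 5. [r3c1∈{3}] r3c1 is down to just 3 ⇒ r3c1=3.
Step 6. [r4c4∈{4}] nothing but 4 survives at r4c4. So r4c4=4.
Step 7. [r4c2∈{1}] only 1 remains possible at r4c2. So r4c2=1.
Step 8. [r2c2∈{3}] r2c2's peers cover all but 3 ⇒ r2c2=3.
Step 9. [r4c1∈{2}] r4c1's peers cover all but 2, so r4c1=2.

Answer: 1 2 4 3 / 4 3 1 2 / 3 4 2 1 / 2 1 3 4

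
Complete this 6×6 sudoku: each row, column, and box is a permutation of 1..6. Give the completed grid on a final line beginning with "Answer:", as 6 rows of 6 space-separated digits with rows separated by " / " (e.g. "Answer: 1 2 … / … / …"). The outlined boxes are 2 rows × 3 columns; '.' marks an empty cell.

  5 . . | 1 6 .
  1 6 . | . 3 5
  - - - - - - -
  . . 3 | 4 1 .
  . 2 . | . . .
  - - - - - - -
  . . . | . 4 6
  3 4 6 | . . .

Step 1. [r6c5∈{2,5}] 2 has one home in col 5: r6c5. So r6c5=2.
Step 2. [r4c4∈{3,5,6}] col 4 places 6 nowhere but r4c4. So r4c4=6.
Step 3. [r2c3∈{2,4}] in row 2, 4 fits only at r2c3, so r2c3=4.
Step 4. [r3c2∈{5}] nothing but 5 survives at r3c2, so r3c2=5.
Step 5. [r5c3∈{1,2,5}] across col 3, 5 lands solely at r5c3 ⇒ r5c3=5.
Step 6. [r3c6∈{2}] r3c6's peers cover all but 2. So r3c6=2.
Step 7. [r6c6∈{1}] r6c6's peers cover all but 1 ⇒ r6c6=1.
Step 8. [r4c3∈{1}] only 1 remains possible at r4c3, so r4c3=1.
Step 9. [r4c5∈{5}] r4c5 is down to just 5, so r4c5=5.
Step 10. [r5c2∈{1}] only 1 remains possible at r5c2, so r5c2=1.
Step 11. [r6c4∈{5}] nothing but 5 survives at r6c4 ⇒ r6c4=5.
Step 12. [r5c4∈{3}] only 3 remains possible at r5c4, so r5c4=3.
Step 13. [r3c1∈{6}] r3c1's peers cover all but 6. So r3c1=6.
Step 14. [r1c6∈{4}] only 4 remains possible at r1c6 ⇒ r1c6=4.
Step 15. [r5c1∈{2}] only 2 remains possible at r5c1, so r5c1=2.
Step 16. [r1c2∈{3}] r1c2 is down to just 3 ⇒ r1c2=3.
Step 17. [r2c4∈{2}] r2c4's peers cover all but 2 ⇒ r2c4=2.
Step 18. [r1c3∈{2}] r1c3 has the single candidate 2 ⇒ r1c3=2.
Step 19. [r4c6∈{3}] nothing but 3 survives at r4c6, so r4c6=3.
Step 20. [r4c1∈{4}] only 4 remains possible at r4c1. So r4c1=4.

Answer: 5 3 2 1 6 4 / 1 6 4 2 3 5 / 6 5 3 4 1 2 / 4 2 1 6 5 3 / 2 1 5 3 4 6 / 3 4 6 5 2 1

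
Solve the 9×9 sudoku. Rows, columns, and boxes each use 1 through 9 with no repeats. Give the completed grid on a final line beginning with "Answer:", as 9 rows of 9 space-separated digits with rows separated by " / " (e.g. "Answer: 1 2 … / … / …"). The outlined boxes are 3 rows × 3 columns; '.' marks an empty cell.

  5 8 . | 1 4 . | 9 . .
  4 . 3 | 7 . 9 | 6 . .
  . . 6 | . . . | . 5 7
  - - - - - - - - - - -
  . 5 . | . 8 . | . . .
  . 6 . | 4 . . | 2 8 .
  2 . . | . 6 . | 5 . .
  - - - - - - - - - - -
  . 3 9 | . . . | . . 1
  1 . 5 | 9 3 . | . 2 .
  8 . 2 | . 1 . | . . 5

Step 1. [r3c7∈{1,3,4,8}] 4 has one home in row 3: r3c7 ⇒ r3c7=4.
Step 2. [r6c4∈{3}] r6c4 has the single candidate 3. So r6c4=3.
Step 3. [r3c5∈{2}] r3c5 is down to just 2. So r3c5=2.
Step 4. [r4c7∈{1,3,7}] 1 has one home in col 7: r4c7. So r4c7=1.
Step 5. [r9c8∈{3,4,6,7,9}] in row 9, 9 fits only at r9c8 ⇒ r9c8=9.
Step 6. [r7c4∈{2,5,6,8}] 5 has one home in col 4: r7c4 ⇒ r7c4=5.
Step 7. [r7c5∈{7}] nothing but 7 survives at r7c5. So r7c5=7.
Step 8. [r7c6∈{2,4,6,8}] r7c6 is the only open cell in row 7 admitting 2, so r7c6=2.
Step 9. [r4c6∈{7}] only 7 remains possible at r4c6, so r4c6=7.
Step 10. [r5c1∈{3,7,9}] r5c1 is the only open cell in col 1 admitting 7 ⇒ r5c1=7.
Step 11. [r8c6∈{4,6,8}] box 8 places 8 nowhere but r8c6 ⇒ r8c6=8.
Step 12. [r4c3∈{4}] only 4 remains possible at r4c3 ⇒ r4c3=4.
Step 13. [r5c9∈{3,9}] 3 has one home in row 5: r5c9. So r5c9=3.
Step 14. [r5c3∈{1}] nothing but 1 survives at r5c3. So r5c3=1.
Step 15. [r8c9∈{4,6}] row 8 places 6 nowhere but r8c9 ⇒ r8c9=6.
Step 16. [r6c2∈{9}] r6c2 is down to just 9. So r6c2=9.
Step 17. [r9c6∈{4,6}] in col 6, 4 fits only at r9c6. So r9c6=4.
Step 18. [r2c2∈{1,2}] r2c2 is the only open cell in col 2 admitting 2, so r2c2=2.
Step 19. [r8c7∈{7}] r8c7 is down to just 7, so r8c7=7.
Step 20. [r1c6∈{3,6}] r1c6 is the only open cell in row 1 admitting 6. So r1c6=6.
Step 21. [r2c5∈{5}] r2c5 has the single candidate 5 ⇒ r2c5=5.
Step 22. [r6c8∈{4,7}] r6c8 is the only open cell in row 6 admitting 7 ⇒ r6c8=7.
Step 23. [r3c1∈{9}] r3c1 has the single candidate 9, so r3c1=9.
Step 24. [r8c2∈{4}] nothing but 4 survives at r8c2, so r8c2=4.
Step 25. [r1c8∈{3}] r1c8 is down to just 3. So r1c8=3.
Step 26. [r9c2∈{7}] nothing but 7 survives at r9c2 ⇒ r9c2=7.
Step 27. [r9c7∈{3}] only 3 remains possible at r9c7 ⇒ r9c7=3.
Step 28. [r4c8∈{6}] only 6 remains possible at r4c8, so r4c8=6.
Step 29. [r1c9∈{2}] only 2 remains possible at r1c9, so r1c9=2.
Step 30. [r2c9∈{8}] nothing but 8 survives at r2c9, so r2c9=8.
Step 31. [r3c6∈{3}] only 3 remains possible at r3c6 ⇒ r3c6=3.
Step 32. [r4c9∈{9}] r4c9 is down to just 9. So r4c9=9.
Step 33. [r9c4∈{6}] r9c4 has the single candidate 6, so r9c4=6.
Step 34. [r6c6∈{1}] r6c6 has the single candidate 1, so r6c6=1.
Step 35. [r4c4∈{2}] r4c4 has the single candidate 2 ⇒ r4c4=2.
Step 36. [r3c2∈{1}] nothing but 1 survives at r3c2 ⇒ r3c2=1.
Step 37. [r5c5∈{9}] nothing but 9 survives at r5c5 ⇒ r5c5=9.
Step 38. [r6c3∈{8}] r6c3's peers cover all but 8. So r6c3=8.
Step 39. [r4c1∈{3}] nothing but 3 survives at r4c1 ⇒ r4c1=3.
Step 40. [r6c9∈{4}] r6c9 has the single candidate 4 ⇒ r6c9=4.
Step 41. [r7c8∈{4}] nothing but 4 survives at r7c8, so r7c8=4.
Step 42. [r7c7∈{8}] r7c7 has the single candidate 8, so r7c7=8.
Step 43. [r5c6∈{5}] r5c6's peers cover all but 5. So r5c6=5.
Step 44. [r3c4∈{8}] r3c4's peers cover all but 8. So r3c4=8.
Step 45. [r2c8∈{1}] nothing but 1 survives at r2c8 ⇒ r2c8=1.
Step 46. [r1c3∈{7}] only 7 remains possible at r1c3. So r1c3=7.
Step 47. [r7c1∈{6}] only 6 remains possible at r7c1 ⇒ r7c1=6.

Answer: 5 8 7 1 4 6 9 3 2 / 4 2 3 7 5 9 6 1 8 / 9 1 6 8 2 3 4 5 7 / 3 5 4 2 8 7 1 6 9 / 7 6 1 4 9 5 2 8 3 / 2 9 8 3 6 1 5 7 4 / 6 3 9 5 7 2 8 4 1 / 1 4 5 9 3 8 7 2 6 / 8 7 2 6 1 4 3 9 5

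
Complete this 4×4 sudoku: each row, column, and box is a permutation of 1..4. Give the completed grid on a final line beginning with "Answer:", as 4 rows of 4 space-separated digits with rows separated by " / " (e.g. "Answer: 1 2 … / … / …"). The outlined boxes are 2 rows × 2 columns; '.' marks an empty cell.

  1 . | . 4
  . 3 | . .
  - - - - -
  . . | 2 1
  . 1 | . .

Step 1. [r2c1∈{2,4}] row 2 places 4 nowhere but r2c1 ⇒ r2c1=4.
Step 2. [r4c4∈{3}] only 3 remains possible at r4c4 ⇒ r4c4=3.
Step 3. [r4c1∈{2}] r4c1 has the single candidate 2, so r4c1=2.
Step 4. [r1c2∈{2}] r1c2 is down to just 2 ⇒ r1c2=2.
Step 5. [r1c3∈{3}] r1c3 has the single candidate 3. So r1c3=3.
Step 6. [r2c3∈{1}] r2c3 is down to just 1, so r2c3=1.
Step 7. [r3c1∈{3}] r3c1's peers cover all but 3. So r3c1=3.
Step 8. [r4c3∈{4}] only 4 remains possible at r4c3 ⇒ r4c3=4.
Step 9. [r3c2∈{4}] r3c2 is down to just 4 ⇒ r3c2=4.
Step 10. [r2c4∈{2}] only 2 remains possible at r2c4, so r2c4=2.

Answer: 1 2 3 4 / 4 3 1 2 / 3 4 2 1 / 2 1 4 3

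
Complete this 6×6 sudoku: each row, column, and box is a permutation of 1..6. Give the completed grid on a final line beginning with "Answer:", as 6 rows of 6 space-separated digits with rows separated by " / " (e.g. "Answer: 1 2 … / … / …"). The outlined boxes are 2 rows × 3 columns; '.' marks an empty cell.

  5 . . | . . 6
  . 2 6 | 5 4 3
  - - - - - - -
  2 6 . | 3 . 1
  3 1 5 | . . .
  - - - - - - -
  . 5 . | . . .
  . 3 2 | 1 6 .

Step 1. [r4c5∈{2}] r4c5 has the single candidate 2, so r4c5=2.
Step 2. [r6c1∈{4}] r6c1's peers cover all but 4. So r6c1=4.
Step 3. [r1c3∈{1,3,4}] across row 1, 3 lands solely at r1c3. So r1c3=3.
Step 4. [r4c6∈{4}] r4c6 has the single candidate 4. So r4c6=4.
Step 5. [r5c4∈{2,4}] row 5 places 4 nowhere but r5c4. So r5c4=4.
Step 6. [r2c1∈{1}] only 1 remains possible at r2c1, so r2c1=1.
Step 7. [r5c5∈{3}] r5c5 has the single candidate 3, so r5c5=3.
Step 8. [r6c6∈{5}] only 5 remains possible at r6c6, so r6c6=5.
Step 9. [r3c3∈{4}] only 4 remains possible at r3c3 ⇒ r3c3=4.
Step 10. [r3c5∈{5}] only 5 remains possible at r3c5. So r3c5=5.
Step 11. [r4c4∈{6}] r4c4 has the single candidate 6. So r4c4=6.
Step 12. [r1c5∈{1}] only 1 remains possible at r1c5, so r1c5=1.
Step 13. [r5c6∈{2}] only 2 remains possible at r5c6. So r5c6=2.
Step 14. [r5c3∈{1}] only 1 remains possible at r5c3. So r5c3=1.
Step 15. [r1c4∈{2}] r1c4 is down to just 2, so r1c4=2.
Step 16. [r1c2∈{4}] r1c2's peers cover all but 4. So r1c2=4.
Step 17. [r5c1∈{6}] only 6 remains possible at r5c1, so r5c1=6.

Answer: 5 4 3 2 1 6 / 1 2 6 5 4 3 / 2 6 4 3 5 1 / 3 1 5 6 2 4 / 6 5 1 4 3 2 / 4 3 2 1 6 5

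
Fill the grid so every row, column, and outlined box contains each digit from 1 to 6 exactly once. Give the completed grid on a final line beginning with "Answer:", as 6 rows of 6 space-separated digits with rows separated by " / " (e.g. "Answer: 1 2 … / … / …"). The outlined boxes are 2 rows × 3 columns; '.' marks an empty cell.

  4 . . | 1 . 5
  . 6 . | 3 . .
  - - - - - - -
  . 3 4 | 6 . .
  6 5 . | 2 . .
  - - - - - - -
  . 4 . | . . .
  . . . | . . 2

Step 1. [r4c3∈{1}] nothing but 1 survives at r4c3. So r4c3=1.
Step 2. [r5c6∈{1,3,6}] col 6 places 6 nowhere but r5c6, so r5c6=6.
Step 3. [r5c4∈{5}] r5c4 has the single candidate 5, so r5c4=5.
Step 4. [r2c1∈{1,2,5}] in row 2, 1 fits only at r2c1, so r2c1=1.
Step 5. [r5c5∈{1,3}] row 5 places 1 nowhere but r5c5 ⇒ r5c5=1.
Step 6. [r6c5∈{3,4}] in box 6, 3 fits only at r6c5. So r6c5=3.
Step 7. [r1c2∈{2}] r1c2 has the single candidate 2, so r1c2=2.
Step 8. [r4c5∈{4}] r4c5 has the single candidate 4 ⇒ r4c5=4.
Step 9. [r5c3∈{2,3}] across col 3, 2 lands solely at r5c3. So r5c3=2.
Step 10. [r6c1∈{5}] only 5 remains possible at r6c1 ⇒ r6c1=5.
Step 11. [r6c4∈{4}] r6c4 has the single candidate 4, so r6c4=4.
Step 12. [r3c6∈{1}] r3c6 is down to just 1. So r3c6=1.
Step 13. [r6c3∈{6}] r6c3 is down to just 6, so r6c3=6.
Step 14. [r1c3∈{3}] r1c3 is down to just 3. So r1c3=3.
Step 15. [r2c6∈{4}] r2c6's peers cover all but 4, so r2c6=4.
Step 16. [r1c5∈{6}] r1c5 has the single candidate 6 ⇒ r1c5=6.
Step 17. [r3c5∈{5}] nothing but 5 survives at r3c5. So r3c5=5.
Step 18. [r5c1∈{3}] nothing but 3 survives at r5c1. So r5c1=3.
Step 19. [r2c5∈{2}] nothing but 2 survives at r2c5. So r2c5=2.
Step 20. [r6c2∈{1}] nothing but 1 survives at r6c2. So r6c2=1.
Step 21. [r2c3∈{5}] r2c3 is down to just 5. So r2c3=5.
Step 22. [r3c1∈{2}] nothing but 2 survives at r3c1, so r3c1=2.
Step 23. [r4c6∈{3}] r4c6's peers cover all but 3 ⇒ r4c6=3.

Answer: 4 2 3 1 6 5 / 1 6 5 3 2 4 / 2 3 4 6 5 1 / 6 5 1 2 4 3 / 3 4 2 5 1 6 / 5 1 6 4 3 2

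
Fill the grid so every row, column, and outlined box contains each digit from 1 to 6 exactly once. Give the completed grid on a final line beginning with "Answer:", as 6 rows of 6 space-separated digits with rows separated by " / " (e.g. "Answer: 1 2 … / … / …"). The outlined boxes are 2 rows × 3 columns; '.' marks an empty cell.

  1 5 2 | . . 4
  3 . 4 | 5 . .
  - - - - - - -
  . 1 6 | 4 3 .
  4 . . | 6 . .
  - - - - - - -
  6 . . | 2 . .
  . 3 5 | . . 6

Step 1. [r4c2∈{2}] r4c2 has the single candidate 2 ⇒ r4c2=2.
Step 2. [r6c4∈{1}] r6c4's peers cover all but 1. So r6c4=1.
Step 3. [r2c5∈{1,2,6}] in col 5, 2 fits only at r2c5. So r2c5=2.
Step 4. [r4c5∈{1,5}] 1 has one home in col 5: r4c5. So r4c5=1.
Step 5. [r4c6∈{5}] only 5 remains possible at r4c6 ⇒ r4c6=5.
Step 6. [r5c2∈{4}] r5c2 is down to just 4. So r5c2=4.
Step 7. [r2c2∈{6}] r2c2 has the single candidate 6 ⇒ r2c2=6.
Step 8. [r5c6∈{3}] r5c6 has the single candidate 3, so r5c6=3.
Step 9. [r3c1∈{5}] r3c1 has the single candidate 5 ⇒ r3c1=5.
Step 10. [r3c6∈{2}] r3c6 has the single candidate 2 ⇒ r3c6=2.
Step 11. [r4c3∈{3}] r4c3's peers cover all but 3. So r4c3=3.
Step 12. [r1c4∈{3}] r1c4 has the single candidate 3 ⇒ r1c4=3.
Step 13. [r2c6∈{1}] only 1 remains possible at r2c6. So r2c6=1.
Step 14. [r6c5∈{4}] r6c5's peers cover all but 4, so r6c5=4.
Step 15. [r5c3∈{1}] r5c3 is down to just 1 ⇒ r5c3=1.
Step 16. [r6c1∈{2}] r6c1's peers cover all but 2, so r6c1=2.
Step 17. [r1c5∈{6}] r1c5 has the single candidate 6 ⇒ r1c5=6.
Step 18. [r5c5∈{5}] r5c5 has the single candidate 5, so r5c5=5.

Answer: 1 5 2 3 6 4 / 3 6 4 5 2 1 / 5 1 6 4 3 2 / 4 2 3 6 1 5 / 6 4 1 2 5 3 / 2 3 5 1 4 6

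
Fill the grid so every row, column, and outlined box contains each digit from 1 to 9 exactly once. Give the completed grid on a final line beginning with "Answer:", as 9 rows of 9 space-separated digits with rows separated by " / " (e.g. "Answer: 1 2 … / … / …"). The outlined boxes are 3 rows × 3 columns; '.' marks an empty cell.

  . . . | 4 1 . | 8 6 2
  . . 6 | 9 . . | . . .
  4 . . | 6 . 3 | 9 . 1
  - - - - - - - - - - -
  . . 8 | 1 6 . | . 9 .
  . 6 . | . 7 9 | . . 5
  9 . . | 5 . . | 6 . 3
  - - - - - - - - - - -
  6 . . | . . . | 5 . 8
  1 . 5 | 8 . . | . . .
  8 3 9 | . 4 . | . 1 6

Step 1. [r4c1∈{2,3,5,7}] 3 has one home in row 4: r4c1 ⇒ r4c1=3.
Step 2. [r5c1∈{2}] nothing but 2 survives at r5c1. So r5c1=2.
Step 3. [r2c2∈{1,2,5,7,8}] in row 2, 1 fits only at r2c2, so r2c2=1.
Step 4. [r3c2∈{2,5,7,8}] col 2 places 8 nowhere but r3c2. So r3c2=8.
Step 5. [r9c6∈{2,5,7}] r9c6 is the only open cell in row 9 admitting 5. So r9c6=5.
Step 6. [r1c6∈{7}] r1c6 is down to just 7 ⇒ r1c6=7.
Step 7. [r2c1∈{5,7}] 7 has one home in col 1: r2c1, so r2c1=7.
Step 8. [r3c8∈{5,7}] row 3 places 7 nowhere but r3c8. So r3c8=7.
Step 9. [r2c9∈{4}] r2c9 is down to just 4, so r2c9=4.
Step 10. [r4c9∈{7}] r4c9 is down to just 7, so r4c9=7.
Step 11. [r6c3∈{1,4,7}] 1 has one home in row 6: r6c3, so r6c3=1.
Step 12. [r5c3∈{4}] r5c3 is down to just 4. So r5c3=4.
Step 13. [r7c3∈{2,7}] in col 3, 7 fits only at r7c3 ⇒ r7c3=7.
Step 14. [r8c7∈{2,3,4,7}] row 8 places 7 nowhere but r8c7. So r8c7=7.
Step 15. [r9c7∈{2}] r9c7 has the single candidate 2. So r9c7=2.
Step 16. [r4c6∈{2,4}] r4c6 is the only open cell in row 4 admitting 2, so r4c6=2.
Step 17. [r2c5∈{2,5,8}] 2 has one home in row 2: r2c5, so r2c5=2.
Step 18. [r6c6∈{4,8}] 4 has one home in col 6: r6c6. So r6c6=4.
Step 19. [r7c4∈{2,3}] r7c4 is the only open cell in col 4 admitting 2. So r7c4=2.
Step 20. [r7c5∈{3,9}] in row 7, 9 fits only at r7c5, so r7c5=9.
Step 21. [r7c8∈{3,4}] 3 has one home in row 7: r7c8. So r7c8=3.
Step 22. [r4c2∈{5}] r4c2 is down to just 5. So r4c2=5.
Step 23. [r7c2∈{4}] r7c2 has the single candidate 4 ⇒ r7c2=4.
Step 24. [r6c8∈{2,8}] in row 6, 2 fits only at r6c8, so r6c8=2.
Step 25. [r6c5∈{8}] r6c5 has the single candidate 8. So r6c5=8.
Step 26. [r8c8∈{4}] r8c8's peers cover all but 4 ⇒ r8c8=4.
Step 27. [r8c9∈{9}] r8c9 is down to just 9, so r8c9=9.
Step 28. [r9c4∈{7}] nothing but 7 survives at r9c4 ⇒ r9c4=7.
Step 29. [r8c6∈{6}] r8c6 has the single candidate 6. So r8c6=6.
Step 30. [r5c8∈{8}] r5c8 is down to just 8 ⇒ r5c8=8.
Step 31. [r7c6∈{1}] only 1 remains possible at r7c6. So r7c6=1.
Step 32. [r6c2∈{7}] r6c2's peers cover all but 7, so r6c2=7.
Step 33. [r8c2∈{2}] only 2 remains possible at r8c2, so r8c2=2.
Step 34. [r5c4∈{3}] nothing but 3 survives at r5c4, so r5c4=3.
Step 35. [r2c7∈{3}] nothing but 3 survives at r2c7 ⇒ r2c7=3.
Step 36. [r2c6∈{8}] r2c6's peers cover all but 8, so r2c6=8.
Step 37. [r8c5∈{3}] r8c5 has the single candidate 3 ⇒ r8c5=3.
Step 38. [r1c1∈{5}] r1c1 is down to just 5. So r1c1=5.
Step 39. [r3c3∈{2}] r3c3's peers cover all but 2, so r3c3=2.
Step 40. [r1c3∈{3}] r1c3 is down to just 3, so r1c3=3.
Step 41. [r1c2∈{9}] nothing but 9 survives at r1c2 ⇒ r1c2=9.
Step 42. [r2c8∈{5}] only 5 remains possible at r2c8 ⇒ r2c8=5.
Step 43. [r4c7∈{4}] r4c7 is down to just 4 ⇒ r4c7=4.
Step 44. [r3c5∈{5}] nothing but 5 survives at r3c5 ⇒ r3c5=5.
Step 45. [r5c7∈{1}] r5c7 has the single candidate 1, so r5c7=1.

Answer: 5 9 3 4 1 7 8 6 2 / 7 1 6 9 2 8 3 5 4 / 4 8 2 6 5 3 9 7 1 / 3 5 8 1 6 2 4 9 7 / 2 6 4 3 7 9 1 8 5 / 9 7 1 5 8 4 6 2 3 / 6 4 7 2 9 1 5 3 8 / 1 2 5 8 3 6 7 4 9 / 8 3 9 7 4 5 2 1 6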